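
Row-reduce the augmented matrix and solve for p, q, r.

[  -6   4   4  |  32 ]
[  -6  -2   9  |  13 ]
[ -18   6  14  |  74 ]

Forward elimination on [A|b]:
R2 <- R2 - (1)*R1:  [   0   -6    5  -19 ]
R3 <- R3 - (3)*R1:  [   0   -6    2  -22 ]
R3 <- R3 - (1)*R2:  [  0   0  -3  -3 ]
Row echelon form:
[ -6   4   4  |   32 ]
[  0  -6   5  |  -19 ]
[  0   0  -3  |   -3 ]
Back-substitution:
r = (-3) / -3 = 1
q = (-19 - (5)*(1)) / -6 = 4
p = (32 - (4)*(4) - (4)*(1)) / -6 = -2

(-2, 4, 1)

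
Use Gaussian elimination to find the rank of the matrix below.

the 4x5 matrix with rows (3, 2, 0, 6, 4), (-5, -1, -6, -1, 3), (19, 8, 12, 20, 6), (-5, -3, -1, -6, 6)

rank(A) = 3

Row reduction:
R2 <- R2 - (-5/3)*R1:  [    0   7/3    -6     9  29/3 ]
R3 <- R3 - (19/3)*R1:  [     0  -14/3     12    -18  -58/3 ]
R4 <- R4 - (-5/3)*R1:  [    0   1/3    -1     4  38/3 ]
R3 <- R3 - (-2)*R2:  [ 0  0  0  0  0 ]
R4 <- R4 - (1/7)*R2:  [    0     0  -1/7  19/7  79/7 ]
R3 <-> R4   (pivot in column 3 was zero)
[ 3    2     0     6     4 ]
[ 0  7/3    -6     9  29/3 ]
[ 0    0  -1/7  19/7  79/7 ]
[ 0    0     0     0     0 ]
Row echelon form:
[ 3    2     0     6     4 ]
[ 0  7/3    -6     9  29/3 ]
[ 0    0  -1/7  19/7  79/7 ]
[ 0    0     0     0     0 ]
Nonzero rows / pivot columns: 3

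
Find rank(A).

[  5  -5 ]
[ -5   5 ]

rank(A) = 1

Row reduction:
R2 <- R2 - (-1)*R1:  [ 0  0 ]
Row echelon form:
[ 5  -5 ]
[ 0   0 ]
Nonzero rows / pivot columns: 1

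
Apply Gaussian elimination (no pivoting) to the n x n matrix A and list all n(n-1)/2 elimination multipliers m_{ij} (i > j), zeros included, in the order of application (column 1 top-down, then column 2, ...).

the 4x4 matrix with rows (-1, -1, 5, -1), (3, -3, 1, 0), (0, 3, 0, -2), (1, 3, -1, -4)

multipliers: -3, 0, -1, -1/2, -1/3, 7/6

Forward elimination:
R2 <- R2 - (-3)*R1:  [  0  -6  16  -3 ]
R3: entry in column 1 is already 0 -> m_{31} = 0 (no row operation needed)
R4 <- R4 - (-1)*R1:  [  0   2   4  -5 ]
R3 <- R3 - (-1/2)*R2:  [    0     0     8  -7/2 ]
R4 <- R4 - (-1/3)*R2:  [    0     0  28/3    -6 ]
R4 <- R4 - (7/6)*R3:  [      0       0       0  -23/12 ]
Multipliers (in order of application): m_{21} = -3, m_{31} = 0, m_{41} = -1, m_{32} = -1/2, m_{42} = -1/3, m_{43} = 7/6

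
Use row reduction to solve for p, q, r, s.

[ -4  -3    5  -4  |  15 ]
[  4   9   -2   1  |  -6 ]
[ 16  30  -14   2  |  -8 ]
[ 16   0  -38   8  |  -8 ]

(2, -1, 0, -5)

Forward elimination on [A|b]:
R2 <- R2 - (-1)*R1:  [  0   6   3  -3   9 ]
R3 <- R3 - (-4)*R1:  [   0   18    6  -14   52 ]
R4 <- R4 - (-4)*R1:  [   0  -12  -18   -8   52 ]
R3 <- R3 - (3)*R2:  [  0   0  -3  -5  25 ]
R4 <- R4 - (-2)*R2:  [   0    0  -12  -14   70 ]
R4 <- R4 - (4)*R3:  [   0    0    0    6  -30 ]
Row echelon form:
[ -4  -3   5  -4  |   15 ]
[  0   6   3  -3  |    9 ]
[  0   0  -3  -5  |   25 ]
[  0   0   0   6  |  -30 ]
Back-substitution:
s = (-30) / 6 = -5
r = (25 - (-5)*(-5)) / -3 = 0
q = (9 - (3)*(0) - (-3)*(-5)) / 6 = -1
p = (15 - (-3)*(-1) - (5)*(0) - (-4)*(-5)) / -4 = 2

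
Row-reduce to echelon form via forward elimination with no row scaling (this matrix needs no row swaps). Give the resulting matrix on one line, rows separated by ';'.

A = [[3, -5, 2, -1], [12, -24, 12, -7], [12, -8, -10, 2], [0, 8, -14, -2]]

REF = [3 -5 2 -1; 0 -4 4 -3; 0 0 -6 -3; 0 0 0 -5]

Forward elimination:
R2 <- R2 - (4)*R1:  [  0  -4   4  -3 ]
R3 <- R3 - (4)*R1:  [   0   12  -18    6 ]
R3 <- R3 - (-3)*R2:  [  0   0  -6  -3 ]
R4 <- R4 - (-2)*R2:  [  0   0  -6  -8 ]
R4 <- R4 - (1)*R3:  [  0   0   0  -5 ]
Row echelon form:
[ 3  -5   2  -1 ]
[ 0  -4   4  -3 ]
[ 0   0  -6  -3 ]
[ 0   0   0  -5 ]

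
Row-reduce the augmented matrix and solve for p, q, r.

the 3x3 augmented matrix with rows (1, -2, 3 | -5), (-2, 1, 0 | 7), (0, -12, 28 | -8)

Forward elimination on [A|b]:
R2 <- R2 - (-2)*R1:  [  0  -3   6  -3 ]
R3 <- R3 - (4)*R2:  [ 0  0  4  4 ]
Row echelon form:
[ 1  -2  3  |  -5 ]
[ 0  -3  6  |  -3 ]
[ 0   0  4  |   4 ]
Back-substitution:
r = (4) / 4 = 1
q = (-3 - (6)*(1)) / -3 = 3
p = (-5 - (-2)*(3) - (3)*(1)) / 1 = -2

(-2, 3, 1)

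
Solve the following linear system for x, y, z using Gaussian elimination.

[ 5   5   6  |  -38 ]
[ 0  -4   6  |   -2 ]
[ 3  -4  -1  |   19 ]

(0, -4, -3)

Forward elimination on [A|b]:
R3 <- R3 - (3/5)*R1:  [     0     -7  -23/5  209/5 ]
R3 <- R3 - (7/4)*R2:  [       0        0  -151/10   453/10 ]
Row echelon form:
[ 5   5        6  |     -38 ]
[ 0  -4        6  |      -2 ]
[ 0   0  -151/10  |  453/10 ]
Back-substitution:
z = (453/10) / (-151/10) = -3
y = (-2 - (6)*(-3)) / -4 = -4
x = (-38 - (5)*(-4) - (6)*(-3)) / 5 = 0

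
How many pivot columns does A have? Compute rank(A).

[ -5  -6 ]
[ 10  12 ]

Row reduction:
R2 <- R2 - (-2)*R1:  [ 0  0 ]
Row echelon form:
[ -5  -6 ]
[  0   0 ]
Nonzero rows / pivot columns: 1

rank(A) = 1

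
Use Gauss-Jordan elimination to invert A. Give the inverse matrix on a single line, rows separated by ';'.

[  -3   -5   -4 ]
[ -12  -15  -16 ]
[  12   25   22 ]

Gauss-Jordan on [A | I]:
R1 <- (1/-3)*R1:  [    1   5/3   4/3  |  -1/3     0     0 ]
R2 <- R2 - (-12)*R1:  [  0   5   0  |  -4   1   0 ]
R3 <- R3 - (12)*R1:  [ 0  5  6  |  4  0  1 ]
R2 <- (1/5)*R2:  [    0     1     0  |  -4/5   1/5     0 ]
R1 <- R1 - (5/3)*R2:  [    1     0   4/3  |     1  -1/3     0 ]
R3 <- R3 - (5)*R2:  [  0   0   6  |   8  -1   1 ]
R3 <- (1/6)*R3:  [    0     0     1  |   4/3  -1/6   1/6 ]
R1 <- R1 - (4/3)*R3:  [    1     0     0  |  -7/9  -1/9  -2/9 ]
Right block of [I | A^{-1}] is the inverse:
[ -7/9  -1/9  -2/9 ]
[ -4/5   1/5     0 ]
[  4/3  -1/6   1/6 ]

inverse = [-7/9 -1/9 -2/9; -4/5 1/5 0; 4/3 -1/6 1/6]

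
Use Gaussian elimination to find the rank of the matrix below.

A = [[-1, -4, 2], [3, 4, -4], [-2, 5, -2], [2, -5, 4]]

Row reduction:
R2 <- R2 - (-3)*R1:  [  0  -8   2 ]
R3 <- R3 - (2)*R1:  [  0  13  -6 ]
R4 <- R4 - (-2)*R1:  [   0  -13    8 ]
R3 <- R3 - (-13/8)*R2:  [     0      0  -11/4 ]
R4 <- R4 - (13/8)*R2:  [    0     0  19/4 ]
R4 <- R4 - (-19/11)*R3:  [ 0  0  0 ]
Row echelon form:
[ -1  -4      2 ]
[  0  -8      2 ]
[  0   0  -11/4 ]
[  0   0      0 ]
Nonzero rows / pivot columns: 3

rank(A) = 3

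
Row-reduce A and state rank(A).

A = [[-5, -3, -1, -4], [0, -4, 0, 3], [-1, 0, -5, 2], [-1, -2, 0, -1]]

rank(A) = 4

Row reduction:
R3 <- R3 - (1/5)*R1:  [     0    3/5  -24/5   14/5 ]
R4 <- R4 - (1/5)*R1:  [    0  -7/5   1/5  -1/5 ]
R3 <- R3 - (-3/20)*R2:  [     0      0  -24/5   13/4 ]
R4 <- R4 - (7/20)*R2:  [    0     0   1/5  -5/4 ]
R4 <- R4 - (-1/24)*R3:  [       0        0        0  -107/96 ]
Row echelon form:
[ -5  -3     -1       -4 ]
[  0  -4      0        3 ]
[  0   0  -24/5     13/4 ]
[  0   0      0  -107/96 ]
Nonzero rows / pivot columns: 4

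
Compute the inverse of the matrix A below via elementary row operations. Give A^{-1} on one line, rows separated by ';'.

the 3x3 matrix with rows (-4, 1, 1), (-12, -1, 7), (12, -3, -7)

inverse = [-7/16 -1/16 -1/8; 0 -1/4 -1/4; -3/4 0 -1/4]

Gauss-Jordan on [A | I]:
R1 <- (1/-4)*R1:  [    1  -1/4  -1/4  |  -1/4     0     0 ]
R2 <- R2 - (-12)*R1:  [  0  -4   4  |  -3   1   0 ]
R3 <- R3 - (12)*R1:  [  0   0  -4  |   3   0   1 ]
R2 <- (1/-4)*R2:  [    0     1    -1  |   3/4  -1/4     0 ]
R1 <- R1 - (-1/4)*R2:  [     1      0   -1/2  |  -1/16  -1/16      0 ]
R3 <- (1/-4)*R3:  [    0     0     1  |  -3/4     0  -1/4 ]
R1 <- R1 - (-1/2)*R3:  [     1      0      0  |  -7/16  -1/16   -1/8 ]
R2 <- R2 - (-1)*R3:  [    0     1     0  |     0  -1/4  -1/4 ]
Right block of [I | A^{-1}] is the inverse:
[ -7/16  -1/16  -1/8 ]
[     0   -1/4  -1/4 ]
[  -3/4      0  -1/4 ]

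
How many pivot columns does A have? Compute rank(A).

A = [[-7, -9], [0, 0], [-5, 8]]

Row reduction:
R3 <- R3 - (5/7)*R1:  [     0  101/7 ]
R2 <-> R3   (pivot in column 2 was zero)
[ -7     -9 ]
[  0  101/7 ]
[  0      0 ]
Row echelon form:
[ -7     -9 ]
[  0  101/7 ]
[  0      0 ]
Nonzero rows / pivot columns: 2

rank(A) = 2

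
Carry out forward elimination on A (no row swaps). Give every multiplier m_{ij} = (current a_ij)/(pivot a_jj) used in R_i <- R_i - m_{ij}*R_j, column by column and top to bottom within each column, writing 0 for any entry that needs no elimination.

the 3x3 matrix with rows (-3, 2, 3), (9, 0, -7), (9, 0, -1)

Forward elimination:
R2 <- R2 - (-3)*R1:  [ 0  6  2 ]
R3 <- R3 - (-3)*R1:  [ 0  6  8 ]
R3 <- R3 - (1)*R2:  [ 0  0  6 ]
Multipliers (in order of application): m_{21} = -3, m_{31} = -3, m_{32} = 1

multipliers: -3, -3, 1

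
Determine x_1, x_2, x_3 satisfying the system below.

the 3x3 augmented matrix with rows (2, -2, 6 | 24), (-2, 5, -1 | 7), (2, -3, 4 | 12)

Forward elimination on [A|b]:
R2 <- R2 - (-1)*R1:  [  0   3   5  31 ]
R3 <- R3 - (1)*R1:  [   0   -1   -2  -12 ]
R3 <- R3 - (-1/3)*R2:  [    0     0  -1/3  -5/3 ]
Row echelon form:
[ 2  -2     6  |    24 ]
[ 0   3     5  |    31 ]
[ 0   0  -1/3  |  -5/3 ]
Back-substitution:
x_3 = (-5/3) / (-1/3) = 5
x_2 = (31 - (5)*(5)) / 3 = 2
x_1 = (24 - (-2)*(2) - (6)*(5)) / 2 = -1

(-1, 2, 5)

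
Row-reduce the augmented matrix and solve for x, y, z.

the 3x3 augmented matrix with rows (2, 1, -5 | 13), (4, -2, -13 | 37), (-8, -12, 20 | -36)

Forward elimination on [A|b]:
R2 <- R2 - (2)*R1:  [  0  -4  -3  11 ]
R3 <- R3 - (-4)*R1:  [  0  -8   0  16 ]
R3 <- R3 - (2)*R2:  [  0   0   6  -6 ]
Row echelon form:
[ 2   1  -5  |  13 ]
[ 0  -4  -3  |  11 ]
[ 0   0   6  |  -6 ]
Back-substitution:
z = (-6) / 6 = -1
y = (11 - (-3)*(-1)) / -4 = -2
x = (13 - (1)*(-2) - (-5)*(-1)) / 2 = 5

(5, -2, -1)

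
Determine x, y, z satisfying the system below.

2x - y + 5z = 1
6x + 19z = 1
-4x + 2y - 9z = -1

Forward elimination on [A|b]:
R2 <- R2 - (3)*R1:  [  0   3   4  -2 ]
R3 <- R3 - (-2)*R1:  [ 0  0  1  1 ]
Row echelon form:
[ 2  -1  5  |   1 ]
[ 0   3  4  |  -2 ]
[ 0   0  1  |   1 ]
Back-substitution:
z = (1) / 1 = 1
y = (-2 - (4)*(1)) / 3 = -2
x = (1 - (-1)*(-2) - (5)*(1)) / 2 = -3

(-3, -2, 1)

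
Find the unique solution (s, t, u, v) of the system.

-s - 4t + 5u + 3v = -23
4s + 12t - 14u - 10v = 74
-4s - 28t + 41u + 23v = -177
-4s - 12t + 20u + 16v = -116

(2, -1, -2, -5)

Forward elimination on [A|b]:
R2 <- R2 - (-4)*R1:  [   0   -4    6    2  -18 ]
R3 <- R3 - (4)*R1:  [   0  -12   21   11  -85 ]
R4 <- R4 - (4)*R1:  [   0    4    0    4  -24 ]
R3 <- R3 - (3)*R2:  [   0    0    3    5  -31 ]
R4 <- R4 - (-1)*R2:  [   0    0    6    6  -42 ]
R4 <- R4 - (2)*R3:  [  0   0   0  -4  20 ]
Row echelon form:
[ -1  -4  5   3  |  -23 ]
[  0  -4  6   2  |  -18 ]
[  0   0  3   5  |  -31 ]
[  0   0  0  -4  |   20 ]
Back-substitution:
v = (20) / -4 = -5
u = (-31 - (5)*(-5)) / 3 = -2
t = (-18 - (6)*(-2) - (2)*(-5)) / -4 = -1
s = (-23 - (-4)*(-1) - (5)*(-2) - (3)*(-5)) / -1 = 2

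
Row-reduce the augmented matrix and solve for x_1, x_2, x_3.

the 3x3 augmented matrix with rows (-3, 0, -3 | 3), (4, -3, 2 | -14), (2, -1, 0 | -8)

Forward elimination on [A|b]:
R2 <- R2 - (-4/3)*R1:  [   0   -3   -2  -10 ]
R3 <- R3 - (-2/3)*R1:  [  0  -1  -2  -6 ]
R3 <- R3 - (1/3)*R2:  [    0     0  -4/3  -8/3 ]
Row echelon form:
[ -3   0    -3  |     3 ]
[  0  -3    -2  |   -10 ]
[  0   0  -4/3  |  -8/3 ]
Back-substitution:
x_3 = (-8/3) / (-4/3) = 2
x_2 = (-10 - (-2)*(2)) / -3 = 2
x_1 = (3 - (-3)*(2)) / -3 = -3

(-3, 2, 2)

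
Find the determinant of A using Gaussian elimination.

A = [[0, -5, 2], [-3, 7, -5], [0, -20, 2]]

Forward elimination:
R1 <-> R2   (pivot in column 1 was zero)
[ -3    7  -5 ]
[  0   -5   2 ]
[  0  -20   2 ]
R3 <- R3 - (4)*R2:  [  0   0  -6 ]
Upper-triangular form:
[ -3   7  -5 ]
[  0  -5   2 ]
[  0   0  -6 ]
det(A) = (-1)^1 * (-3) * (-5) * (-6) = 90  (1 row swap -> sign -1)

det(A) = 90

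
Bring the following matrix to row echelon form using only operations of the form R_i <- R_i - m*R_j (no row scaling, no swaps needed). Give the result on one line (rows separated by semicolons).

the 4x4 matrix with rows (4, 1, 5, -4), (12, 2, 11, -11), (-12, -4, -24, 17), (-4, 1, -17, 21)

Forward elimination:
R2 <- R2 - (3)*R1:  [  0  -1  -4   1 ]
R3 <- R3 - (-3)*R1:  [  0  -1  -9   5 ]
R4 <- R4 - (-1)*R1:  [   0    2  -12   17 ]
R3 <- R3 - (1)*R2:  [  0   0  -5   4 ]
R4 <- R4 - (-2)*R2:  [   0    0  -20   19 ]
R4 <- R4 - (4)*R3:  [ 0  0  0  3 ]
Row echelon form:
[ 4   1   5  -4 ]
[ 0  -1  -4   1 ]
[ 0   0  -5   4 ]
[ 0   0   0   3 ]

REF = [4 1 5 -4; 0 -1 -4 1; 0 0 -5 4; 0 0 0 3]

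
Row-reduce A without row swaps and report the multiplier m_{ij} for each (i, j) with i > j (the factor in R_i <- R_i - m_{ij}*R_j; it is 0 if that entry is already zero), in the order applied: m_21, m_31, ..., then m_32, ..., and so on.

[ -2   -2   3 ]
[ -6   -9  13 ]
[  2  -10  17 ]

multipliers: 3, -1, 4

Forward elimination:
R2 <- R2 - (3)*R1:  [  0  -3   4 ]
R3 <- R3 - (-1)*R1:  [   0  -12   20 ]
R3 <- R3 - (4)*R2:  [ 0  0  4 ]
Multipliers (in order of application): m_{21} = 3, m_{31} = -1, m_{32} = 4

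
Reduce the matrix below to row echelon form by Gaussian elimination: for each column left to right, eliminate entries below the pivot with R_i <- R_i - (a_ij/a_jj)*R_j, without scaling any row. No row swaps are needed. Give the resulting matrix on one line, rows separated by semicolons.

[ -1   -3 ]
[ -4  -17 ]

REF = [-1 -3; 0 -5]

Forward elimination:
R2 <- R2 - (4)*R1:  [  0  -5 ]
Row echelon form:
[ -1  -3 ]
[  0  -5 ]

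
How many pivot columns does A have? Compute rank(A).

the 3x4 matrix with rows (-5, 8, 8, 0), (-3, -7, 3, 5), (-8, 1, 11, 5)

Row reduction:
R2 <- R2 - (3/5)*R1:  [     0  -59/5   -9/5      5 ]
R3 <- R3 - (8/5)*R1:  [     0  -59/5   -9/5      5 ]
R3 <- R3 - (1)*R2:  [ 0  0  0  0 ]
Row echelon form:
[ -5      8     8  0 ]
[  0  -59/5  -9/5  5 ]
[  0      0     0  0 ]
Nonzero rows / pivot columns: 2

rank(A) = 2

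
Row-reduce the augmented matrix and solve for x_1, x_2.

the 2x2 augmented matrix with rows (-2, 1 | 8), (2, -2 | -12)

Forward elimination on [A|b]:
R2 <- R2 - (-1)*R1:  [  0  -1  -4 ]
Row echelon form:
[ -2   1  |   8 ]
[  0  -1  |  -4 ]
Back-substitution:
x_2 = (-4) / -1 = 4
x_1 = (8 - (1)*(4)) / -2 = -2

(-2, 4)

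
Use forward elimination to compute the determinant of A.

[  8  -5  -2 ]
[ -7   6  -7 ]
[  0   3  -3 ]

det(A) = 171

Forward elimination:
R2 <- R2 - (-7/8)*R1:  [     0   13/8  -35/4 ]
R3 <- R3 - (24/13)*R2:  [      0       0  171/13 ]
Upper-triangular form:
[ 8    -5      -2 ]
[ 0  13/8   -35/4 ]
[ 0     0  171/13 ]
det(A) = (-1)^0 * (8) * (13/8) * (171/13) = 171  (0 row swaps -> sign +1)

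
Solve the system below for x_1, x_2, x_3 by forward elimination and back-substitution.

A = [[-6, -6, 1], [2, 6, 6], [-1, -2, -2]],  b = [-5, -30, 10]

(0, 0, -5)

Forward elimination on [A|b]:
R2 <- R2 - (-1/3)*R1:  [     0      4   19/3  -95/3 ]
R3 <- R3 - (1/6)*R1:  [     0     -1  -13/6   65/6 ]
R3 <- R3 - (-1/4)*R2:  [     0      0  -7/12  35/12 ]
Row echelon form:
[ -6  -6      1  |     -5 ]
[  0   4   19/3  |  -95/3 ]
[  0   0  -7/12  |  35/12 ]
Back-substitution:
x_3 = (35/12) / (-7/12) = -5
x_2 = (-95/3 - (19/3)*(-5)) / 4 = 0
x_1 = (-5 - (-6)*(0) - (1)*(-5)) / -6 = 0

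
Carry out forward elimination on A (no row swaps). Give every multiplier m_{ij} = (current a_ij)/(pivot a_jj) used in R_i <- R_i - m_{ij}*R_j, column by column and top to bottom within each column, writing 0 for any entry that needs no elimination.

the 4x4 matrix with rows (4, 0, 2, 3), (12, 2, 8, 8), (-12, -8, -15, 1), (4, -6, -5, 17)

multipliers: 3, -3, 1, -4, -3, 1

Forward elimination:
R2 <- R2 - (3)*R1:  [  0   2   2  -1 ]
R3 <- R3 - (-3)*R1:  [  0  -8  -9  10 ]
R4 <- R4 - (1)*R1:  [  0  -6  -7  14 ]
R3 <- R3 - (-4)*R2:  [  0   0  -1   6 ]
R4 <- R4 - (-3)*R2:  [  0   0  -1  11 ]
R4 <- R4 - (1)*R3:  [ 0  0  0  5 ]
Multipliers (in order of application): m_{21} = 3, m_{31} = -3, m_{41} = 1, m_{32} = -4, m_{42} = -3, m_{43} = 1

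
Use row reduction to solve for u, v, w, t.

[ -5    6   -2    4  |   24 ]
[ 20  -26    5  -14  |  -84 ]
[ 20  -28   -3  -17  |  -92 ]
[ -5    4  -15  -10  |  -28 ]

Forward elimination on [A|b]:
R2 <- R2 - (-4)*R1:  [  0  -2  -3   2  12 ]
R3 <- R3 - (-4)*R1:  [   0   -4  -11   -1    4 ]
R4 <- R4 - (1)*R1:  [   0   -2  -13  -14  -52 ]
R3 <- R3 - (2)*R2:  [   0    0   -5   -5  -20 ]
R4 <- R4 - (1)*R2:  [   0    0  -10  -16  -64 ]
R4 <- R4 - (2)*R3:  [   0    0    0   -6  -24 ]
Row echelon form:
[ -5   6  -2   4  |   24 ]
[  0  -2  -3   2  |   12 ]
[  0   0  -5  -5  |  -20 ]
[  0   0   0  -6  |  -24 ]
Back-substitution:
t = (-24) / -6 = 4
w = (-20 - (-5)*(4)) / -5 = 0
v = (12 - (-3)*(0) - (2)*(4)) / -2 = -2
u = (24 - (6)*(-2) - (-2)*(0) - (4)*(4)) / -5 = -4

(-4, -2, 0, 4)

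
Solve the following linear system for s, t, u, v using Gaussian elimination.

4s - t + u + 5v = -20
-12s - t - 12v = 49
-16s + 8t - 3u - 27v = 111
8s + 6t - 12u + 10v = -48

(1, -1, 0, -5)

Forward elimination on [A|b]:
R2 <- R2 - (-3)*R1:  [   0   -4    3    3  -11 ]
R3 <- R3 - (-4)*R1:  [  0   4   1  -7  31 ]
R4 <- R4 - (2)*R1:  [   0    8  -14    0   -8 ]
R3 <- R3 - (-1)*R2:  [  0   0   4  -4  20 ]
R4 <- R4 - (-2)*R2:  [   0    0   -8    6  -30 ]
R4 <- R4 - (-2)*R3:  [  0   0   0  -2  10 ]
Row echelon form:
[ 4  -1  1   5  |  -20 ]
[ 0  -4  3   3  |  -11 ]
[ 0   0  4  -4  |   20 ]
[ 0   0  0  -2  |   10 ]
Back-substitution:
v = (10) / -2 = -5
u = (20 - (-4)*(-5)) / 4 = 0
t = (-11 - (3)*(0) - (3)*(-5)) / -4 = -1
s = (-20 - (-1)*(-1) - (1)*(0) - (5)*(-5)) / 4 = 1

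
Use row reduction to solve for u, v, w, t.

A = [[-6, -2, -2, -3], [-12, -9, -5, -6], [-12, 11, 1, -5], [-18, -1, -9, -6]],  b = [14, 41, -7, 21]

(-2, -3, 2, 0)

Forward elimination on [A|b]:
R2 <- R2 - (2)*R1:  [  0  -5  -1   0  13 ]
R3 <- R3 - (2)*R1:  [   0   15    5    1  -35 ]
R4 <- R4 - (3)*R1:  [   0    5   -3    3  -21 ]
R3 <- R3 - (-3)*R2:  [ 0  0  2  1  4 ]
R4 <- R4 - (-1)*R2:  [  0   0  -4   3  -8 ]
R4 <- R4 - (-2)*R3:  [ 0  0  0  5  0 ]
Row echelon form:
[ -6  -2  -2  -3  |  14 ]
[  0  -5  -1   0  |  13 ]
[  0   0   2   1  |   4 ]
[  0   0   0   5  |   0 ]
Back-substitution:
t = (0) / 5 = 0
w = (4 - (1)*(0)) / 2 = 2
v = (13 - (-1)*(2)) / -5 = -3
u = (14 - (-2)*(-3) - (-2)*(2) - (-3)*(0)) / -6 = -2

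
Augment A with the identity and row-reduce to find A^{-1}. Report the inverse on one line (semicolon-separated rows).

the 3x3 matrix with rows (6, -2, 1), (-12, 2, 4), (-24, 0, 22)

Gauss-Jordan on [A | I]:
R1 <- (1/6)*R1:  [    1  -1/3   1/6  |   1/6     0     0 ]
R2 <- R2 - (-12)*R1:  [  0  -2   6  |   2   1   0 ]
R3 <- R3 - (-24)*R1:  [  0  -8  26  |   4   0   1 ]
R2 <- (1/-2)*R2:  [    0     1    -3  |    -1  -1/2     0 ]
R1 <- R1 - (-1/3)*R2:  [    1     0  -5/6  |  -1/6  -1/6     0 ]
R3 <- R3 - (-8)*R2:  [  0   0   2  |  -4  -4   1 ]
R3 <- (1/2)*R3:  [   0    0    1  |   -2   -2  1/2 ]
R1 <- R1 - (-5/6)*R3:  [     1      0      0  |  -11/6  -11/6   5/12 ]
R2 <- R2 - (-3)*R3:  [     0      1      0  |     -7  -13/2    3/2 ]
Right block of [I | A^{-1}] is the inverse:
[ -11/6  -11/6  5/12 ]
[    -7  -13/2   3/2 ]
[    -2     -2   1/2 ]

inverse = [-11/6 -11/6 5/12; -7 -13/2 3/2; -2 -2 1/2]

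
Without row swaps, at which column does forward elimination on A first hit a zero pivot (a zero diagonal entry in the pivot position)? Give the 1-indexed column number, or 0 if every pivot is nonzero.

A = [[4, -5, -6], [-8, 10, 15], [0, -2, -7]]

Naive forward elimination:
R2 <- R2 - (-2)*R1:  [ 0  0  3 ]
Matrix at this point:
[ 4  -5  -6 ]
[ 0   0   3 ]
[ 0  -2  -7 ]
Pivot entry (2,2) is zero but row 3 has -2 in column 2 -> naive elimination stops; a row interchange (e.g. R2 <-> R3) would be required here.

first zero-pivot column = 2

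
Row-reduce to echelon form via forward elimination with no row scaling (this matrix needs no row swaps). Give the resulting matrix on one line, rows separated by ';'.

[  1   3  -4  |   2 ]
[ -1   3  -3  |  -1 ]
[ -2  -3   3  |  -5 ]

Forward elimination:
R2 <- R2 - (-1)*R1:  [  0   6  -7   1 ]
R3 <- R3 - (-2)*R1:  [  0   3  -5  -1 ]
R3 <- R3 - (1/2)*R2:  [    0     0  -3/2  -3/2 ]
Row echelon form:
[ 1  3    -4  |     2 ]
[ 0  6    -7  |     1 ]
[ 0  0  -3/2  |  -3/2 ]

REF = [1 3 -4 2; 0 6 -7 1; 0 0 -3/2 -3/2]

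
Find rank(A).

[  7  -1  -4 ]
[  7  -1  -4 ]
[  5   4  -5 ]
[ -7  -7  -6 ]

Row reduction:
R2 <- R2 - (1)*R1:  [ 0  0  0 ]
R3 <- R3 - (5/7)*R1:  [     0   33/7  -15/7 ]
R4 <- R4 - (-1)*R1:  [   0   -8  -10 ]
R2 <-> R3   (pivot in column 2 was zero)
[ 7    -1     -4 ]
[ 0  33/7  -15/7 ]
[ 0     0      0 ]
[ 0    -8    -10 ]
R4 <- R4 - (-56/33)*R2:  [       0        0  -150/11 ]
R3 <-> R4   (pivot in column 3 was zero)
[ 7    -1       -4 ]
[ 0  33/7    -15/7 ]
[ 0     0  -150/11 ]
[ 0     0        0 ]
Row echelon form:
[ 7    -1       -4 ]
[ 0  33/7    -15/7 ]
[ 0     0  -150/11 ]
[ 0     0        0 ]
Nonzero rows / pivot columns: 3

rank(A) = 3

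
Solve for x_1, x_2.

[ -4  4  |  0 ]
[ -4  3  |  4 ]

(-4, -4)

Forward elimination on [A|b]:
R2 <- R2 - (1)*R1:  [  0  -1   4 ]
Row echelon form:
[ -4   4  |  0 ]
[  0  -1  |  4 ]
Back-substitution:
x_2 = (4) / -1 = -4
x_1 = (0 - (4)*(-4)) / -4 = -4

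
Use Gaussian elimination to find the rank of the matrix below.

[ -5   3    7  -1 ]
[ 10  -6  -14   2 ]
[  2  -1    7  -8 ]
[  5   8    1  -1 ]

rank(A) = 3

Row reduction:
R2 <- R2 - (-2)*R1:  [ 0  0  0  0 ]
R3 <- R3 - (-2/5)*R1:  [     0    1/5   49/5  -42/5 ]
R4 <- R4 - (-1)*R1:  [  0  11   8  -2 ]
R2 <-> R3   (pivot in column 2 was zero)
[ -5    3     7     -1 ]
[  0  1/5  49/5  -42/5 ]
[  0    0     0      0 ]
[  0   11     8     -2 ]
R4 <- R4 - (55)*R2:  [    0     0  -531   460 ]
R3 <-> R4   (pivot in column 3 was zero)
[ -5    3     7     -1 ]
[  0  1/5  49/5  -42/5 ]
[  0    0  -531    460 ]
[  0    0     0      0 ]
Row echelon form:
[ -5    3     7     -1 ]
[  0  1/5  49/5  -42/5 ]
[  0    0  -531    460 ]
[  0    0     0      0 ]
Nonzero rows / pivot columns: 3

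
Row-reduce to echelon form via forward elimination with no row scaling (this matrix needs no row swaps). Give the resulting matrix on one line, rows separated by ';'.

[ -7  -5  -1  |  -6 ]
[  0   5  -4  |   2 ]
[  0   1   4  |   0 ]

Forward elimination:
R3 <- R3 - (1/5)*R2:  [    0     0  24/5  -2/5 ]
Row echelon form:
[ -7  -5    -1  |    -6 ]
[  0   5    -4  |     2 ]
[  0   0  24/5  |  -2/5 ]

REF = [-7 -5 -1 -6; 0 5 -4 2; 0 0 24/5 -2/5]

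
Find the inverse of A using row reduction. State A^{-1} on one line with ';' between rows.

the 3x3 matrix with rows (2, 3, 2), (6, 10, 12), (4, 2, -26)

inverse = [71/3 -41/6 -4/3; -17 5 1; 7/3 -2/3 -1/6]

Gauss-Jordan on [A | I]:
R1 <- (1/2)*R1:  [   1  3/2    1  |  1/2    0    0 ]
R2 <- R2 - (6)*R1:  [  0   1   6  |  -3   1   0 ]
R3 <- R3 - (4)*R1:  [   0   -4  -30  |   -2    0    1 ]
R1 <- R1 - (3/2)*R2:  [    1     0    -8  |     5  -3/2     0 ]
R3 <- R3 - (-4)*R2:  [   0    0   -6  |  -14    4    1 ]
R3 <- (1/-6)*R3:  [    0     0     1  |   7/3  -2/3  -1/6 ]
R1 <- R1 - (-8)*R3:  [     1      0      0  |   71/3  -41/6   -4/3 ]
R2 <- R2 - (6)*R3:  [   0    1    0  |  -17    5    1 ]
Right block of [I | A^{-1}] is the inverse:
[ 71/3  -41/6  -4/3 ]
[  -17      5     1 ]
[  7/3   -2/3  -1/6 ]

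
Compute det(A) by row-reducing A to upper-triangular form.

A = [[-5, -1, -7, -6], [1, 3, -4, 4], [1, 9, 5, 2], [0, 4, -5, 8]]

Forward elimination:
R2 <- R2 - (-1/5)*R1:  [     0   14/5  -27/5   14/5 ]
R3 <- R3 - (-1/5)*R1:  [    0  44/5  18/5   4/5 ]
R3 <- R3 - (22/7)*R2:  [     0      0  144/7     -8 ]
R4 <- R4 - (10/7)*R2:  [    0     0  19/7     4 ]
R4 <- R4 - (19/144)*R3:  [     0      0      0  91/18 ]
Upper-triangular form:
[ -5    -1     -7     -6 ]
[  0  14/5  -27/5   14/5 ]
[  0     0  144/7     -8 ]
[  0     0      0  91/18 ]
det(A) = (-1)^0 * (-5) * (14/5) * (144/7) * (91/18) = -1456  (0 row swaps -> sign +1)

det(A) = -1456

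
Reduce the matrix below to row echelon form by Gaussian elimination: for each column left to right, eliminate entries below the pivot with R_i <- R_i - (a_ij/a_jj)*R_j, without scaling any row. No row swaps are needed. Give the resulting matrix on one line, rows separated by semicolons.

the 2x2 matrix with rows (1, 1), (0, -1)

Forward elimination:
Row echelon form:
[ 1   1 ]
[ 0  -1 ]

REF = [1 1; 0 -1]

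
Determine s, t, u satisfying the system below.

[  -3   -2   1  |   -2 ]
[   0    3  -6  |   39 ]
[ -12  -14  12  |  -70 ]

Forward elimination on [A|b]:
R3 <- R3 - (4)*R1:  [   0   -6    8  -62 ]
R3 <- R3 - (-2)*R2:  [  0   0  -4  16 ]
Row echelon form:
[ -3  -2   1  |  -2 ]
[  0   3  -6  |  39 ]
[  0   0  -4  |  16 ]
Back-substitution:
u = (16) / -4 = -4
t = (39 - (-6)*(-4)) / 3 = 5
s = (-2 - (-2)*(5) - (1)*(-4)) / -3 = -4

(-4, 5, -4)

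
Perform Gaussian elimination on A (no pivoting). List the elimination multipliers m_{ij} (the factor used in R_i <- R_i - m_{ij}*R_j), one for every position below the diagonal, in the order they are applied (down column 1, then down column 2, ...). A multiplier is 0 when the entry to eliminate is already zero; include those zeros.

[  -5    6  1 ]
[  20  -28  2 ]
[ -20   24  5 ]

Forward elimination:
R2 <- R2 - (-4)*R1:  [  0  -4   6 ]
R3 <- R3 - (4)*R1:  [ 0  0  1 ]
R3: entry in column 2 is already 0 -> m_{32} = 0 (no row operation needed)
Multipliers (in order of application): m_{21} = -4, m_{31} = 4, m_{32} = 0

multipliers: -4, 4, 0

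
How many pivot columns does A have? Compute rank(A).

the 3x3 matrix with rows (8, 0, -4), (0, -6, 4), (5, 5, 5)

rank(A) = 3

Row reduction:
R3 <- R3 - (5/8)*R1:  [    0     5  15/2 ]
R3 <- R3 - (-5/6)*R2:  [    0     0  65/6 ]
Row echelon form:
[ 8   0    -4 ]
[ 0  -6     4 ]
[ 0   0  65/6 ]
Nonzero rows / pivot columns: 3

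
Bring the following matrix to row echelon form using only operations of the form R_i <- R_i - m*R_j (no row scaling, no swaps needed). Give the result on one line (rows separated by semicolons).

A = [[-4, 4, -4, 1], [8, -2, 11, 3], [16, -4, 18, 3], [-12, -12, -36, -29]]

Forward elimination:
R2 <- R2 - (-2)*R1:  [ 0  6  3  5 ]
R3 <- R3 - (-4)*R1:  [  0  12   2   7 ]
R4 <- R4 - (3)*R1:  [   0  -24  -24  -32 ]
R3 <- R3 - (2)*R2:  [  0   0  -4  -3 ]
R4 <- R4 - (-4)*R2:  [   0    0  -12  -12 ]
R4 <- R4 - (3)*R3:  [  0   0   0  -3 ]
Row echelon form:
[ -4  4  -4   1 ]
[  0  6   3   5 ]
[  0  0  -4  -3 ]
[  0  0   0  -3 ]

REF = [-4 4 -4 1; 0 6 3 5; 0 0 -4 -3; 0 0 0 -3]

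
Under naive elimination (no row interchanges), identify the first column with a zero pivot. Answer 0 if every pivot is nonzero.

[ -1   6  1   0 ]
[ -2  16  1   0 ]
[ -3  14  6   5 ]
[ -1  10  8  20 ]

Naive forward elimination:
R2 <- R2 - (2)*R1:  [  0   4  -1   0 ]
R3 <- R3 - (3)*R1:  [  0  -4   3   5 ]
R4 <- R4 - (1)*R1:  [  0   4   7  20 ]
R3 <- R3 - (-1)*R2:  [ 0  0  2  5 ]
R4 <- R4 - (1)*R2:  [  0   0   8  20 ]
R4 <- R4 - (4)*R3:  [ 0  0  0  0 ]
Matrix at this point:
[ -1  6   1  0 ]
[  0  4  -1  0 ]
[  0  0   2  5 ]
[  0  0   0  0 ]
Pivot entry (4,4) in the last row is zero and there are no rows below to swap with -> zero pivot in column 4 (A is singular).

first zero-pivot column = 4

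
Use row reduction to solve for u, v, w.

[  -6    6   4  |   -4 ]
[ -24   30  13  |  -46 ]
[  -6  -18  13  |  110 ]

(-2, -4, 2)

Forward elimination on [A|b]:
R2 <- R2 - (4)*R1:  [   0    6   -3  -30 ]
R3 <- R3 - (1)*R1:  [   0  -24    9  114 ]
R3 <- R3 - (-4)*R2:  [  0   0  -3  -6 ]
Row echelon form:
[ -6  6   4  |   -4 ]
[  0  6  -3  |  -30 ]
[  0  0  -3  |   -6 ]
Back-substitution:
w = (-6) / -3 = 2
v = (-30 - (-3)*(2)) / 6 = -4
u = (-4 - (6)*(-4) - (4)*(2)) / -6 = -2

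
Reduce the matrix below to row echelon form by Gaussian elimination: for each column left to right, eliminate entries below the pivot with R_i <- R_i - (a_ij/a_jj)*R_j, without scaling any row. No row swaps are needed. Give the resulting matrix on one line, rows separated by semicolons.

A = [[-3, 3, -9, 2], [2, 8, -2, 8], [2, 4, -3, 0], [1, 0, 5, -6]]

Forward elimination:
R2 <- R2 - (-2/3)*R1:  [    0    10    -8  28/3 ]
R3 <- R3 - (-2/3)*R1:  [   0    6   -9  4/3 ]
R4 <- R4 - (-1/3)*R1:  [     0      1      2  -16/3 ]
R3 <- R3 - (3/5)*R2:  [      0       0   -21/5  -64/15 ]
R4 <- R4 - (1/10)*R2:  [      0       0    14/5  -94/15 ]
R4 <- R4 - (-2/3)*R3:  [     0      0      0  -82/9 ]
Row echelon form:
[ -3   3     -9       2 ]
[  0  10     -8    28/3 ]
[  0   0  -21/5  -64/15 ]
[  0   0      0   -82/9 ]

REF = [-3 3 -9 2; 0 10 -8 28/3; 0 0 -21/5 -64/15; 0 0 0 -82/9]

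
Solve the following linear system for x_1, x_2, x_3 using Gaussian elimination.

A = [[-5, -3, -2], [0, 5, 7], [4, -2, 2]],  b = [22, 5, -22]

Forward elimination on [A|b]:
R3 <- R3 - (-4/5)*R1:  [     0  -22/5    2/5  -22/5 ]
R3 <- R3 - (-22/25)*R2:  [      0       0  164/25       0 ]
Row echelon form:
[ -5  -3      -2  |  22 ]
[  0   5       7  |   5 ]
[  0   0  164/25  |   0 ]
Back-substitution:
x_3 = (0) / (164/25) = 0
x_2 = (5 - (7)*(0)) / 5 = 1
x_1 = (22 - (-3)*(1) - (-2)*(0)) / -5 = -5

(-5, 1, 0)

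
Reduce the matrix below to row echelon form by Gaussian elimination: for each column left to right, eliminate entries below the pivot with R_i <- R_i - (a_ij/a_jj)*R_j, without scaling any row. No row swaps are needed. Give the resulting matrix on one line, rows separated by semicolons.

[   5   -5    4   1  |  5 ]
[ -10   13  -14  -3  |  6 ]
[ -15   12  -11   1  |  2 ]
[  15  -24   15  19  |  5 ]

Forward elimination:
R2 <- R2 - (-2)*R1:  [  0   3  -6  -1  16 ]
R3 <- R3 - (-3)*R1:  [  0  -3   1   4  17 ]
R4 <- R4 - (3)*R1:  [   0   -9    3   16  -10 ]
R3 <- R3 - (-1)*R2:  [  0   0  -5   3  33 ]
R4 <- R4 - (-3)*R2:  [   0    0  -15   13   38 ]
R4 <- R4 - (3)*R3:  [   0    0    0    4  -61 ]
Row echelon form:
[ 5  -5   4   1  |    5 ]
[ 0   3  -6  -1  |   16 ]
[ 0   0  -5   3  |   33 ]
[ 0   0   0   4  |  -61 ]

REF = [5 -5 4 1 5; 0 3 -6 -1 16; 0 0 -5 3 33; 0 0 0 4 -61]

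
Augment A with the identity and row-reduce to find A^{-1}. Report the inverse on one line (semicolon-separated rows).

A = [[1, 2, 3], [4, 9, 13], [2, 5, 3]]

inverse = [19/2 -9/4 1/4; -7/2 3/4 1/4; -1/2 1/4 -1/4]

Gauss-Jordan on [A | I]:
R2 <- R2 - (4)*R1:  [  0   1   1  |  -4   1   0 ]
R3 <- R3 - (2)*R1:  [  0   1  -3  |  -2   0   1 ]
R1 <- R1 - (2)*R2:  [  1   0   1  |   9  -2   0 ]
R3 <- R3 - (1)*R2:  [  0   0  -4  |   2  -1   1 ]
R3 <- (1/-4)*R3:  [    0     0     1  |  -1/2   1/4  -1/4 ]
R1 <- R1 - (1)*R3:  [    1     0     0  |  19/2  -9/4   1/4 ]
R2 <- R2 - (1)*R3:  [    0     1     0  |  -7/2   3/4   1/4 ]
Right block of [I | A^{-1}] is the inverse:
[ 19/2  -9/4   1/4 ]
[ -7/2   3/4   1/4 ]
[ -1/2   1/4  -1/4 ]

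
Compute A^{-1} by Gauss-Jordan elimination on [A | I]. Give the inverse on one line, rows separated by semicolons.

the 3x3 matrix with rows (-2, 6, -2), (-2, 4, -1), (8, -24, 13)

inverse = [7/5 -3/2 1/10; 9/10 -1/2 1/10; 4/5 0 1/5]

Gauss-Jordan on [A | I]:
R1 <- (1/-2)*R1:  [    1    -3     1  |  -1/2     0     0 ]
R2 <- R2 - (-2)*R1:  [  0  -2   1  |  -1   1   0 ]
R3 <- R3 - (8)*R1:  [ 0  0  5  |  4  0  1 ]
R2 <- (1/-2)*R2:  [    0     1  -1/2  |   1/2  -1/2     0 ]
R1 <- R1 - (-3)*R2:  [    1     0  -1/2  |     1  -3/2     0 ]
R3 <- (1/5)*R3:  [   0    0    1  |  4/5    0  1/5 ]
R1 <- R1 - (-1/2)*R3:  [    1     0     0  |   7/5  -3/2  1/10 ]
R2 <- R2 - (-1/2)*R3:  [    0     1     0  |  9/10  -1/2  1/10 ]
Right block of [I | A^{-1}] is the inverse:
[  7/5  -3/2  1/10 ]
[ 9/10  -1/2  1/10 ]
[  4/5     0   1/5 ]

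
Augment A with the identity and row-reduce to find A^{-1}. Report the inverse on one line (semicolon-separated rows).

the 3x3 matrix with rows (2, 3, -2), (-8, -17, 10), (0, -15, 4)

inverse = [41/10 9/10 -1/5; 8/5 2/5 -1/5; 6 3/2 -1/2]

Gauss-Jordan on [A | I]:
R1 <- (1/2)*R1:  [   1  3/2   -1  |  1/2    0    0 ]
R2 <- R2 - (-8)*R1:  [  0  -5   2  |   4   1   0 ]
R2 <- (1/-5)*R2:  [    0     1  -2/5  |  -4/5  -1/5     0 ]
R1 <- R1 - (3/2)*R2:  [     1      0   -2/5  |  17/10   3/10      0 ]
R3 <- R3 - (-15)*R2:  [   0    0   -2  |  -12   -3    1 ]
R3 <- (1/-2)*R3:  [    0     0     1  |     6   3/2  -1/2 ]
R1 <- R1 - (-2/5)*R3:  [     1      0      0  |  41/10   9/10   -1/5 ]
R2 <- R2 - (-2/5)*R3:  [    0     1     0  |   8/5   2/5  -1/5 ]
Right block of [I | A^{-1}] is the inverse:
[ 41/10  9/10  -1/5 ]
[   8/5   2/5  -1/5 ]
[     6   3/2  -1/2 ]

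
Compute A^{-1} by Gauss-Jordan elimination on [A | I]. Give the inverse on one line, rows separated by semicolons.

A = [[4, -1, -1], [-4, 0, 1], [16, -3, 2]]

inverse = [-1/8 -5/24 1/24; -1 -1 0; -1/2 1/6 1/6]

Gauss-Jordan on [A | I]:
R1 <- (1/4)*R1:  [    1  -1/4  -1/4  |   1/4     0     0 ]
R2 <- R2 - (-4)*R1:  [  0  -1   0  |   1   1   0 ]
R3 <- R3 - (16)*R1:  [  0   1   6  |  -4   0   1 ]
R2 <- (1/-1)*R2:  [  0   1   0  |  -1  -1   0 ]
R1 <- R1 - (-1/4)*R2:  [    1     0  -1/4  |     0  -1/4     0 ]
R3 <- R3 - (1)*R2:  [  0   0   6  |  -3   1   1 ]
R3 <- (1/6)*R3:  [    0     0     1  |  -1/2   1/6   1/6 ]
R1 <- R1 - (-1/4)*R3:  [     1      0      0  |   -1/8  -5/24   1/24 ]
Right block of [I | A^{-1}] is the inverse:
[ -1/8  -5/24  1/24 ]
[   -1     -1     0 ]
[ -1/2    1/6   1/6 ]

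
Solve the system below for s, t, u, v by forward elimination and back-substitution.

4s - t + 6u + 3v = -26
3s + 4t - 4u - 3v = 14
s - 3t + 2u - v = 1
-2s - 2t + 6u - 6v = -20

(1, -3, -5, -1)

Forward elimination on [A|b]:
R2 <- R2 - (3/4)*R1:  [     0   19/4  -17/2  -21/4   67/2 ]
R3 <- R3 - (1/4)*R1:  [     0  -11/4    1/2   -7/4   15/2 ]
R4 <- R4 - (-1/2)*R1:  [    0  -5/2     9  -9/2   -33 ]
R3 <- R3 - (-11/19)*R2:  [      0       0  -84/19  -91/19  511/19 ]
R4 <- R4 - (-10/19)*R2:  [       0        0    86/19  -138/19  -292/19 ]
R4 <- R4 - (-43/42)*R3:  [     0      0      0  -73/6   73/6 ]
Row echelon form:
[ 4    -1       6       3  |     -26 ]
[ 0  19/4   -17/2   -21/4  |    67/2 ]
[ 0     0  -84/19  -91/19  |  511/19 ]
[ 0     0       0   -73/6  |    73/6 ]
Back-substitution:
v = (73/6) / (-73/6) = -1
u = (511/19 - (-91/19)*(-1)) / (-84/19) = -5
t = (67/2 - (-17/2)*(-5) - (-21/4)*(-1)) / (19/4) = -3
s = (-26 - (-1)*(-3) - (6)*(-5) - (3)*(-1)) / 4 = 1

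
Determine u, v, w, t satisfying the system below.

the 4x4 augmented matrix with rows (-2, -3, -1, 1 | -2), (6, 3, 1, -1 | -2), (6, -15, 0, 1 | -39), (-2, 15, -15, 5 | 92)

Forward elimination on [A|b]:
R2 <- R2 - (-3)*R1:  [  0  -6  -2   2  -8 ]
R3 <- R3 - (-3)*R1:  [   0  -24   -3    4  -45 ]
R4 <- R4 - (1)*R1:  [   0   18  -14    4   94 ]
R3 <- R3 - (4)*R2:  [   0    0    5   -4  -13 ]
R4 <- R4 - (-3)*R2:  [   0    0  -20   10   70 ]
R4 <- R4 - (-4)*R3:  [  0   0   0  -6  18 ]
Row echelon form:
[ -2  -3  -1   1  |   -2 ]
[  0  -6  -2   2  |   -8 ]
[  0   0   5  -4  |  -13 ]
[  0   0   0  -6  |   18 ]
Back-substitution:
t = (18) / -6 = -3
w = (-13 - (-4)*(-3)) / 5 = -5
v = (-8 - (-2)*(-5) - (2)*(-3)) / -6 = 2
u = (-2 - (-3)*(2) - (-1)*(-5) - (1)*(-3)) / -2 = -1

(-1, 2, -5, -3)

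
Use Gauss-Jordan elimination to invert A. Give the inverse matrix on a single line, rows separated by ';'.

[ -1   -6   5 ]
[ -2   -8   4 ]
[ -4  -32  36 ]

Gauss-Jordan on [A | I]:
R1 <- (1/-1)*R1:  [  1   6  -5  |  -1   0   0 ]
R2 <- R2 - (-2)*R1:  [  0   4  -6  |  -2   1   0 ]
R3 <- R3 - (-4)*R1:  [  0  -8  16  |  -4   0   1 ]
R2 <- (1/4)*R2:  [    0     1  -3/2  |  -1/2   1/4     0 ]
R1 <- R1 - (6)*R2:  [    1     0     4  |     2  -3/2     0 ]
R3 <- R3 - (-8)*R2:  [  0   0   4  |  -8   2   1 ]
R3 <- (1/4)*R3:  [   0    0    1  |   -2  1/2  1/4 ]
R1 <- R1 - (4)*R3:  [    1     0     0  |    10  -7/2    -1 ]
R2 <- R2 - (-3/2)*R3:  [    0     1     0  |  -7/2     1   3/8 ]
Right block of [I | A^{-1}] is the inverse:
[   10  -7/2   -1 ]
[ -7/2     1  3/8 ]
[   -2   1/2  1/4 ]

inverse = [10 -7/2 -1; -7/2 1 3/8; -2 1/2 1/4]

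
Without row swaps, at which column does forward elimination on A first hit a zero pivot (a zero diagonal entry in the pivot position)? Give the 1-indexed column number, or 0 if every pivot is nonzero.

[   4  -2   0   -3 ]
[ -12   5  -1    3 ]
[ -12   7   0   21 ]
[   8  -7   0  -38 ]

Naive forward elimination:
R2 <- R2 - (-3)*R1:  [  0  -1  -1  -6 ]
R3 <- R3 - (-3)*R1:  [  0   1   0  12 ]
R4 <- R4 - (2)*R1:  [   0   -3    0  -32 ]
R3 <- R3 - (-1)*R2:  [  0   0  -1   6 ]
R4 <- R4 - (3)*R2:  [   0    0    3  -14 ]
R4 <- R4 - (-3)*R3:  [ 0  0  0  4 ]
All pivots nonzero; naive elimination completes without hitting a zero pivot.

first zero-pivot column = 0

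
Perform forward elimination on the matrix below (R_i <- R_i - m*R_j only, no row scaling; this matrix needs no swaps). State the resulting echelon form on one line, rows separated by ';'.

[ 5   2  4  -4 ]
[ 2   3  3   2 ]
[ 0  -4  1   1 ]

Forward elimination:
R2 <- R2 - (2/5)*R1:  [    0  11/5   7/5  18/5 ]
R3 <- R3 - (-20/11)*R2:  [     0      0  39/11  83/11 ]
Row echelon form:
[ 5     2      4     -4 ]
[ 0  11/5    7/5   18/5 ]
[ 0     0  39/11  83/11 ]

REF = [5 2 4 -4; 0 11/5 7/5 18/5; 0 0 39/11 83/11]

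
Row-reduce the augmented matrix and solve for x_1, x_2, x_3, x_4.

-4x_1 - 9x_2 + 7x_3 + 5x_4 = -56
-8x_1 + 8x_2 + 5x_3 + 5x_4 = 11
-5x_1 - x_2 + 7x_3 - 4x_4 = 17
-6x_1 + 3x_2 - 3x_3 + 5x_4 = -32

Forward elimination on [A|b]:
R2 <- R2 - (2)*R1:  [   0   26   -9   -5  123 ]
R3 <- R3 - (5/4)*R1:  [     0   41/4   -7/4  -41/4     87 ]
R4 <- R4 - (3/2)*R1:  [     0   33/2  -27/2   -5/2     52 ]
R3 <- R3 - (41/104)*R2:  [        0         0   187/104  -861/104  4005/104 ]
R4 <- R4 - (33/52)*R2:  [        0         0   -405/52     35/52  -1355/52 ]
R4 <- R4 - (-810/187)*R3:  [         0          0          0  -6580/187  26320/187 ]
Row echelon form:
[ -4  -9        7          5  |        -56 ]
[  0  26       -9         -5  |        123 ]
[  0   0  187/104   -861/104  |   4005/104 ]
[  0   0        0  -6580/187  |  26320/187 ]
Back-substitution:
x_4 = (26320/187) / (-6580/187) = -4
x_3 = (4005/104 - (-861/104)*(-4)) / (187/104) = 3
x_2 = (123 - (-9)*(3) - (-5)*(-4)) / 26 = 5
x_1 = (-56 - (-9)*(5) - (7)*(3) - (5)*(-4)) / -4 = 3

(3, 5, 3, -4)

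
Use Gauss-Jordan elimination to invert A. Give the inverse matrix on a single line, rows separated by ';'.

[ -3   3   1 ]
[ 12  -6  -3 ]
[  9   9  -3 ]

inverse = [5/6 1/3 -1/18; 1/6 0 1/18; 3 1 -1/3]

Gauss-Jordan on [A | I]:
R1 <- (1/-3)*R1:  [    1    -1  -1/3  |  -1/3     0     0 ]
R2 <- R2 - (12)*R1:  [ 0  6  1  |  4  1  0 ]
R3 <- R3 - (9)*R1:  [  0  18   0  |   3   0   1 ]
R2 <- (1/6)*R2:  [   0    1  1/6  |  2/3  1/6    0 ]
R1 <- R1 - (-1)*R2:  [    1     0  -1/6  |   1/3   1/6     0 ]
R3 <- R3 - (18)*R2:  [  0   0  -3  |  -9  -3   1 ]
R3 <- (1/-3)*R3:  [    0     0     1  |     3     1  -1/3 ]
R1 <- R1 - (-1/6)*R3:  [     1      0      0  |    5/6    1/3  -1/18 ]
R2 <- R2 - (1/6)*R3:  [    0     1     0  |   1/6     0  1/18 ]
Right block of [I | A^{-1}] is the inverse:
[ 5/6  1/3  -1/18 ]
[ 1/6    0   1/18 ]
[   3    1   -1/3 ]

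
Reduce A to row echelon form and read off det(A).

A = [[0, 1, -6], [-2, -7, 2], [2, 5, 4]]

det(A) = -12

Forward elimination:
R1 <-> R2   (pivot in column 1 was zero)
[ -2  -7   2 ]
[  0   1  -6 ]
[  2   5   4 ]
R3 <- R3 - (-1)*R1:  [  0  -2   6 ]
R3 <- R3 - (-2)*R2:  [  0   0  -6 ]
Upper-triangular form:
[ -2  -7   2 ]
[  0   1  -6 ]
[  0   0  -6 ]
det(A) = (-1)^1 * (-2) * (1) * (-6) = -12  (1 row swap -> sign -1)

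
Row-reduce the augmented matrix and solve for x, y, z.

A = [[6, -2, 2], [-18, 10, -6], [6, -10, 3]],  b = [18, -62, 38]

(1, -2, 4)

Forward elimination on [A|b]:
R2 <- R2 - (-3)*R1:  [  0   4   0  -8 ]
R3 <- R3 - (1)*R1:  [  0  -8   1  20 ]
R3 <- R3 - (-2)*R2:  [ 0  0  1  4 ]
Row echelon form:
[ 6  -2  2  |  18 ]
[ 0   4  0  |  -8 ]
[ 0   0  1  |   4 ]
Back-substitution:
z = (4) / 1 = 4
y = (-8) / 4 = -2
x = (18 - (-2)*(-2) - (2)*(4)) / 6 = 1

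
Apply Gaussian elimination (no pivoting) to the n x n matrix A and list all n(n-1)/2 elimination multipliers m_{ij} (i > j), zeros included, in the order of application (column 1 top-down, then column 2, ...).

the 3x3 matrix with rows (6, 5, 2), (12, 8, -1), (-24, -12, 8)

multipliers: 2, -4, -4

Forward elimination:
R2 <- R2 - (2)*R1:  [  0  -2  -5 ]
R3 <- R3 - (-4)*R1:  [  0   8  16 ]
R3 <- R3 - (-4)*R2:  [  0   0  -4 ]
Multipliers (in order of application): m_{21} = 2, m_{31} = -4, m_{32} = -4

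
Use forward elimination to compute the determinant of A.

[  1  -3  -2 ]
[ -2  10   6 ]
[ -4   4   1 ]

det(A) = -12

Forward elimination:
R2 <- R2 - (-2)*R1:  [ 0  4  2 ]
R3 <- R3 - (-4)*R1:  [  0  -8  -7 ]
R3 <- R3 - (-2)*R2:  [  0   0  -3 ]
Upper-triangular form:
[ 1  -3  -2 ]
[ 0   4   2 ]
[ 0   0  -3 ]
det(A) = (-1)^0 * (1) * (4) * (-3) = -12  (0 row swaps -> sign +1)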